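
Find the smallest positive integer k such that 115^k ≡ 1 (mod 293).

73

The order of 115 must divide p − 1 = 292 = 2^2 · 73.
Divisors: 1, 2, 4, 73, 146, 292.
Check each in increasing order: 115^1 ≡ 115;  115^2 ≡ 40;  115^4 ≡ 135;  115^73 ≡ 1.
Smallest exponent giving 1 is 73.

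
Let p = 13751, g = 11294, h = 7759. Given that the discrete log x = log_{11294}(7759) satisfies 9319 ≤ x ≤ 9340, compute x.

9333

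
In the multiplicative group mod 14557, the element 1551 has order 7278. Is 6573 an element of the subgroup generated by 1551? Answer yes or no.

no

6573 ∈ ⟨1551⟩ iff 6573^7278 ≡ 1 (mod 14557), since |⟨1551⟩| = 7278.
6573^7278 mod 14557 = 14556.
Since 14556 ≠ 1, 6573 does not lie in the subgroup.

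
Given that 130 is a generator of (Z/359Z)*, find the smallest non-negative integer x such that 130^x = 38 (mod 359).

Baby-step giant-step with m = ceil(sqrt(358)) = 19.
Baby table (130^j mod 359 for j=0..18):
  0:1  1:130  2:27  3:279  4:11  5:353  6:297  7:197
  8:121  9:293  10:36  11:13  12:254  13:351  14:37  15:143
  16:281  17:271  18:48
Giant step factor: 130^(-19) ≡ 76 (mod 359).
Scan 38·76^i mod 359 for i = 0, 1, …:
  i=0: 38   i=1: 16   i=2: 139   i=3: 153
  i=4: 140   i=5: 229   i=6: 172   i=7: 148
  i=8: 119   i=9: 69     …   i=13: 292
  i=14: 293
Match at i=14, j=9: x = 14·19 + 9 = 275.

275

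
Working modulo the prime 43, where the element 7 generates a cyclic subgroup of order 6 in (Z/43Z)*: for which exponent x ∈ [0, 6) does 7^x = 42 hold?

3

Successive powers of 7 modulo 43:
  7^0=1  7^1=7  7^2=6  7^3=42
So 7^3 ≡ 42 (mod 43), giving x = 3.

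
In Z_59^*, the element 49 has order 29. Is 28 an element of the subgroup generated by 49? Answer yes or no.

yes

28 ∈ ⟨49⟩ iff 28^29 ≡ 1 (mod 59), since |⟨49⟩| = 29.
28^29 mod 59 = 1.
Since 1 = 1, 28 lies in the subgroup.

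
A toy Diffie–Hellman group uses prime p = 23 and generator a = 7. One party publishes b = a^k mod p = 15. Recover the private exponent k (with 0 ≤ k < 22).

9

Successive powers of 7 modulo 23:
  7^0=1  7^1=7  7^2=3  7^3=21  7^4=9  7^5=17
  7^6=4  7^7=5  7^8=12  7^9=15
So 7^9 ≡ 15 (mod 23), giving k = 9.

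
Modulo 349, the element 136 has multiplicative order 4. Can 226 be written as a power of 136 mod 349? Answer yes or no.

no

⟨136⟩ has order 4; its elements mod 349 are {1, 136, 213, 348}.
226 is not in this set.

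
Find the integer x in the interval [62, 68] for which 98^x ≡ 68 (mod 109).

63

Compute 98^62 mod 109 = 83, then multiply by 98 repeatedly:
  98^62=83  98^63=68
Found 68 at exponent 63.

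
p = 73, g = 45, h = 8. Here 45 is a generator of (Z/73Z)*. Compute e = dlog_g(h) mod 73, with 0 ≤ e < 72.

Successive powers of 45 modulo 73:
  45^0=1  45^1=45  45^2=54  45^3=21  45^4=69  45^5=39
  45^6=3  45^7=62  45^8=16  45^9=63  45^10=61  45^11=44
  45^12=9  45^13=40  45^14=48  45^15=43  45^16=37  45^17=59
  45^18=27  45^19=47  45^20=71  45^21=56  45^22=38  45^23=31
  45^24=8
So 45^24 ≡ 8 (mod 73), giving e = 24.

24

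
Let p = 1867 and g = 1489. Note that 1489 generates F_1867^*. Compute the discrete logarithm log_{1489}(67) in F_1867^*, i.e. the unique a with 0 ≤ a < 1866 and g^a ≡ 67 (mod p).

672

Baby-step giant-step with m = ceil(sqrt(1866)) = 44.
Baby table (1489^j mod 1867 for j=0..43):
  0:1  1:1489  2:992  3:291  4:155  5:1154  6:666  7:297
  8:1621  9:1505  10:545  11:1227  12:1077  13:1767  14:460  15:1618
  16:772  17:1303  18:354  19:612  20:172  21:329  22:727  23:1510
  24:522  25:586  26:665  27:675  28:629  29:1214  30:390  31:73
  32:411  33:1470  34:706  35:113  36:227  37:76  38:1144  39:712
  40:1579  41:578  42:1822  43:207
Giant step factor: 1489^(-44) ≡ 589 (mod 1867).
Scan 67·589^i mod 1867 for i = 0, 1, …:
  i=0: 67   i=1: 256   i=2: 1424   i=3: 453
  i=4: 1703   i=5: 488   i=6: 1781   i=7: 1622
  i=8: 1321   i=9: 1397     …   i=14: 1704
  i=15: 1077
Match at i=15, j=12: a = 15·44 + 12 = 672.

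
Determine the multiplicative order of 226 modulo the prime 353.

176

The order of 226 must divide p − 1 = 352 = 2^5 · 11.
Divisors: 1, 2, 4, 8, 11, 16, 22, 32, 44, 88, 176, 352.
Check each in increasing order: 226^1 ≡ 226;  226^2 ≡ 244;  226^4 ≡ 232;  226^8 ≡ 168;  226^11 ≡ 60;  226^16 ≡ 337;  226^22 ≡ 70;  226^32 ≡ 256;  226^44 ≡ 311;  226^88 ≡ 352;  226^176 ≡ 1.
Smallest exponent giving 1 is 176.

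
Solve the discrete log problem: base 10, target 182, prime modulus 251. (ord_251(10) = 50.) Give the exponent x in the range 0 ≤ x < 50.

21

Successive powers of 10 modulo 251:
  10^0=1  10^1=10  10^2=100  10^3=247  10^4=211  10^5=102
  10^6=16  10^7=160  10^8=94  10^9=187  10^10=113  10^11=126
  10^12=5  10^13=50  10^14=249  10^15=231  10^16=51  10^17=8
  10^18=80  10^19=47  10^20=219  10^21=182
So 10^21 ≡ 182 (mod 251), giving x = 21.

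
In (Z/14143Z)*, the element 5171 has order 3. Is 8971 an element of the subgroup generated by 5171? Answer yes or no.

yes

⟨5171⟩ has order 3; its elements mod 14143 are {1, 5171, 8971}.
8971 is in this set.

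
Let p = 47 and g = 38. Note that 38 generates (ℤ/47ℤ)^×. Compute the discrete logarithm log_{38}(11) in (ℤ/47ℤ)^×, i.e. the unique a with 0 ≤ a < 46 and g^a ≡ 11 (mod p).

Baby-step giant-step with m = ceil(sqrt(46)) = 7.
Baby table (38^j mod 47 for j=0..6):
  0:1  1:38  2:34  3:23  4:28  5:30  6:12
Giant step factor: 38^(-7) ≡ 10 (mod 47).
Scan 11·10^i mod 47 for i = 0, 1, …:
  i=0: 11   i=1: 16   i=2: 19   i=3: 2
  i=4: 20   i=5: 12
Match at i=5, j=6: a = 5·7 + 6 = 41.

41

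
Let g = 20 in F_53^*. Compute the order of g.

52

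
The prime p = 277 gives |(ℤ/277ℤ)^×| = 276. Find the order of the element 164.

23

The order of 164 must divide p − 1 = 276 = 2^2 · 3 · 23.
Divisors: 1, 2, 3, 4, 6, 12, 23, 46, 69, 92, 138, 276.
Check each in increasing order: 164^1 ≡ 164;  164^2 ≡ 27;  164^3 ≡ 273;  164^4 ≡ 175;  164^6 ≡ 16;  164^12 ≡ 256;  164^23 ≡ 1.
Smallest exponent giving 1 is 23.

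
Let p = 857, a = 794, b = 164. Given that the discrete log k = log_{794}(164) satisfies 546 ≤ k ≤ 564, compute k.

Compute 794^546 mod 857 = 164, then multiply by 794 repeatedly:
  794^546=164
Found 164 at exponent 546.

546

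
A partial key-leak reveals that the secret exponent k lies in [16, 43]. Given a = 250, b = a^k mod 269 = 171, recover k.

17

Compute 250^16 mod 269 = 260, then multiply by 250 repeatedly:
  250^16=260  250^17=171
Found 171 at exponent 17.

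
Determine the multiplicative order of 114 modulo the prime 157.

The order of 114 must divide p − 1 = 156 = 2^2 · 3 · 13.
Divisors: 1, 2, 3, 4, 6, 12, 13, 26, 39, 52, 78, 156.
Check each in increasing order: 114^1 ≡ 114;  114^2 ≡ 122;  114^3 ≡ 92;  114^4 ≡ 126;  114^6 ≡ 143;  114^12 ≡ 39;  114^13 ≡ 50;  114^26 ≡ 145;  114^39 ≡ 28;  114^52 ≡ 144;  114^78 ≡ 156;  114^156 ≡ 1.
Smallest exponent giving 1 is 156.

156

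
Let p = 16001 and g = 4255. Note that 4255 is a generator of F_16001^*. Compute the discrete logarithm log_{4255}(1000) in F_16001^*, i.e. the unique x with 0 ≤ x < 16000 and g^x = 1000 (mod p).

3384

Baby-step giant-step with m = ceil(sqrt(16000)) = 127.
Baby table (4255^j mod 16001 for j=0..126):
  0:1  1:4255  2:7894  3:2871  4:7342  5:6258  6:2126  7:5565
  8:13596  9:7365  10:8117  11:7677  12:7594  13:6451  14:7290  15:9012
  16:7664  17:282  18:15836  19:1969  20:9572  21:6315  22:4646  23:7495
  24:1232  25:9833  26:12801  27:851  28:4779  29:13375  30:11069  31:7652
  32:13226  33:1113  34:15520  35:1473  36:11224  37:11136  38:4719  39:14091
  40:1458  41:11403  42:4733  43:9657  44:15968  45:3594  46:11515  47:1263
  48:13730  49:1499  50:9847  51:8367  52:15361  53:12971  54:4156  55:2675
  56:5414  57:11131  58:15446  59:6623  60:3104  61:6695  62:5445  63:15028
  64:4144  65:15619  66:6692  67:8681  68:7347  69:11532  70:9594  71:3919
  72:2303  73:6653  74:2746  75:3500  76:11570  77:11274  78:15873  79:15395
  80:13632  81:535  82:4283  83:15027  84:15890  85:7725  86:3821  87:1339
  88:1089  89:9406  90:4029  91:6324  92:10939  93:14537  94:11070  95:11907
  96:5119  97:3984  98:6861  99:7731  100:13350  101:700  102:2314  103:5455
  104:9575  105:3079  106:12327  107:107  108:7257  109:12606  110:3178  111:1545
  112:13565  113:3468  114:3418  115:14682  116:4006  117:4465  118:5388  119:12508
  120:2214  121:11982  122:4224  123:3997  124:14173  125:14347  126:2670
Giant step factor: 4255^(-127) ≡ 11315 (mod 16001).
Scan 1000·11315^i mod 16001 for i = 0, 1, …:
  i=0: 1000   i=1: 2293   i=2: 7674   i=3: 9884
  i=4: 6471   i=5: 14790   i=6: 10392   i=7: 10132
  i=8: 12416   i=9: 14261     …   i=25: 7583
  i=26: 4283
Match at i=26, j=82: x = 26·127 + 82 = 3384.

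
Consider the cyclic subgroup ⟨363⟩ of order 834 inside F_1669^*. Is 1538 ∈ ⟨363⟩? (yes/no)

1538 ∈ ⟨363⟩ iff 1538^834 ≡ 1 (mod 1669), since |⟨363⟩| = 834.
1538^834 mod 1669 = 1668.
Since 1668 ≠ 1, 1538 does not lie in the subgroup.

no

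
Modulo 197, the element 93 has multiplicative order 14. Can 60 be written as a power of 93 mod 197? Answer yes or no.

60 ∈ ⟨93⟩ iff 60^14 ≡ 1 (mod 197), since |⟨93⟩| = 14.
60^14 mod 197 = 191.
Since 191 ≠ 1, 60 does not lie in the subgroup.

no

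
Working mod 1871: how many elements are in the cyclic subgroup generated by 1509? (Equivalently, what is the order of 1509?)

The order of 1509 must divide p − 1 = 1870 = 2 · 5 · 11 · 17.
Divisors: 1, 2, 5, 10, 11, 17, 22, 34, 55, 85, 110, 170, 187, 374, 935, 1870.
Check each in increasing order: 1509^1 ≡ 1509;  1509^2 ≡ 74;  1509^5 ≡ 948;  1509^10 ≡ 624;  1509^11 ≡ 503;  1509^17 ≡ 932;  1509^22 ≡ 424;  1509^34 ≡ 480;  1509^55 ≡ 27;  1509^85 ≡ 1.
Smallest exponent giving 1 is 85.

85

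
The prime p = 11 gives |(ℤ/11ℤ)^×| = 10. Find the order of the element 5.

5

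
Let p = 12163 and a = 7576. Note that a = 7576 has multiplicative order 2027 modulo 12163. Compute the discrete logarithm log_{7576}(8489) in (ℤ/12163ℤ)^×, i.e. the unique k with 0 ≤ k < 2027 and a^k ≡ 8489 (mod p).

Baby-step giant-step with m = ceil(sqrt(2027)) = 46.
Baby table (7576^j mod 12163 for j=0..45):
  0:1  1:7576  2:10742  3:10922  4:183  5:11989  6:7543  7:3994
  8:9163  9:4647  10:5950  11:1122  12:10498  13:11154  14:6343  15:10718
  16:11543  17:9961  18:5284  19:3151  20:8170  21:10576  22:6095  23:4972
  24:11224  25:1491  26:8552  27:9814  28:10608  29:5267  30:8152  31:8001
  32:7347  33:2984  34:7930  35:4623  36:6571  37:10900  38:3793  39:6762
  40:10519  41:12131  42:828  43:8983  44:3223  45:6307
Giant step factor: 7576^(-46) ≡ 9972 (mod 12163).
Scan 8489·9972^i mod 12163 for i = 0, 1, …:
  i=0: 8489   i=1: 9991   i=2: 3119   i=3: 1877
  i=4: 10750   i=5: 6481   i=6: 6513   i=7: 9379
  i=8: 6081   i=9: 7177     …   i=33: 9649
  i=34: 10498
Match at i=34, j=12: k = 34·46 + 12 = 1576.

1576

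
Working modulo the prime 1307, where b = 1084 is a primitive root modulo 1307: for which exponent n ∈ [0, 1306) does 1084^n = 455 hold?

168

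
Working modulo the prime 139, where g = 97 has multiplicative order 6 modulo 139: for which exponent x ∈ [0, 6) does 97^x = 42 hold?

Successive powers of 97 modulo 139:
  97^0=1  97^1=97  97^2=96  97^3=138  97^4=42
So 97^4 ≡ 42 (mod 139), giving x = 4.

4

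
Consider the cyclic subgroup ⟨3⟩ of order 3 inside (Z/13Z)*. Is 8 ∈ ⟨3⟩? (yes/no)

⟨3⟩ has order 3; its elements mod 13 are {1, 3, 9}.
8 is not in this set.

no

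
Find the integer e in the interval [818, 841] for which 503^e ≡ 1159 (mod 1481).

Compute 503^818 mod 1481 = 961, then multiply by 503 repeatedly:
  503^818=961  503^819=577  503^820=1436  503^821=1061  503^822=523
  503^823=932  503^824=800  503^825=1049  503^826=411  503^827=874
  503^828=1246  503^829=275  503^830=592  503^831=95  503^832=393
  503^833=706  503^834=1159
Found 1159 at exponent 834.

834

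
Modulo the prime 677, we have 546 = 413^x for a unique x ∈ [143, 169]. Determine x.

165

Compute 413^143 mod 677 = 318, then multiply by 413 repeatedly:
  413^143=318  413^144=673  413^145=379  413^146=140  413^147=275
  413^148=516  413^149=530  413^150=219  413^151=406  413^152=459
  413^153=7  413^154=183  413^155=432  413^156=365  413^157=451
  413^158=88  413^159=463  413^160=305  413^161=43  413^162=157
  413^163=526  413^164=598  413^165=546
Found 546 at exponent 165.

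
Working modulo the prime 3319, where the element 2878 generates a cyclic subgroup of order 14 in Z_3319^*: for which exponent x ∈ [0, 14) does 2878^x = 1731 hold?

6

Successive powers of 2878 modulo 3319:
  2878^0=1  2878^1=2878  2878^2=1979  2878^3=158  2878^4=21  2878^5=696
  2878^6=1731
So 2878^6 ≡ 1731 (mod 3319), giving x = 6.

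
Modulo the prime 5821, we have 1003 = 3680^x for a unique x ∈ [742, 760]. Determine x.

Compute 3680^742 mod 5821 = 3280, then multiply by 3680 repeatedly:
  3680^742=3280  3680^743=3467  3680^744=4749  3680^745=1678  3680^746=4780
  3680^747=5159  3680^748=2839  3680^749=4646  3680^750=1003
Found 1003 at exponent 750.

750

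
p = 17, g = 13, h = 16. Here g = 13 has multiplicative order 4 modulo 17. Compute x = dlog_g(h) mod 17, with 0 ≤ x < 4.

2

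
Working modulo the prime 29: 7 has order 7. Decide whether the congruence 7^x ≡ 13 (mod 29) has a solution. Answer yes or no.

no

⟨7⟩ has order 7; its elements mod 29 are {1, 7, 16, 20, 23, 24, 25}.
13 is not in this set.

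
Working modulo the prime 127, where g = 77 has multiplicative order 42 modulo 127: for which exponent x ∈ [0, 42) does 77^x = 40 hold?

Successive powers of 77 modulo 127:
  77^0=1  77^1=77  77^2=87  77^3=95  77^4=76  77^5=10
  77^6=8  77^7=108  77^8=61  77^9=125  77^10=100  77^11=80
  77^12=64  77^13=102  77^14=107  77^15=111  77^16=38  77^17=5
  77^18=4  77^19=54  77^20=94  77^21=126  77^22=50  77^23=40
So 77^23 ≡ 40 (mod 127), giving x = 23.

23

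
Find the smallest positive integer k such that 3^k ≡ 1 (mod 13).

3

The order of 3 must divide p − 1 = 12 = 2^2 · 3.
Divisors: 1, 2, 3, 4, 6, 12.
Check each in increasing order: 3^1 ≡ 3;  3^2 ≡ 9;  3^3 ≡ 1.
Smallest exponent giving 1 is 3.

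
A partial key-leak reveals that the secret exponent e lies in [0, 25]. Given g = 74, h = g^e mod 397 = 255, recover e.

Compute 74^0 mod 397 = 1, then multiply by 74 repeatedly:
  74^0=1  74^1=74  74^2=315  74^3=284  74^4=372
  74^5=135  74^6=65  74^7=46  74^8=228  74^9=198
  74^10=360  74^11=41  74^12=255
Found 255 at exponent 12.

12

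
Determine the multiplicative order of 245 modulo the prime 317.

The order of 245 must divide p − 1 = 316 = 2^2 · 79.
Divisors: 1, 2, 4, 79, 158, 316.
Check each in increasing order: 245^1 ≡ 245;  245^2 ≡ 112;  245^4 ≡ 181;  245^79 ≡ 114;  245^158 ≡ 316;  245^316 ≡ 1.
Smallest exponent giving 1 is 316.

316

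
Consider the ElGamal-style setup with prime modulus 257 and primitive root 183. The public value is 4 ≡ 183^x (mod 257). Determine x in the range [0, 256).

32

Baby-step giant-step with m = ceil(sqrt(256)) = 16.
Baby table (183^j mod 257 for j=0..15):
  0:1  1:183  2:79  3:65  4:73  5:252  6:113  7:119
  8:189  9:149  10:25  11:206  12:176  13:83  14:26  15:132
Giant step factor: 183^(-16) ≡ 128 (mod 257).
Scan 4·128^i mod 257 for i = 0, 1, …:
  i=0: 4   i=1: 255   i=2: 1
Match at i=2, j=0: x = 2·16 + 0 = 32.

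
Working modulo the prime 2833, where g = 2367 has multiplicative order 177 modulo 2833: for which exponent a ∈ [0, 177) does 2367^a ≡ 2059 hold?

51

Baby-step giant-step with m = ceil(sqrt(177)) = 14.
Baby table (2367^j mod 2833 for j=0..13):
  0:1  1:2367  2:1848  3:64  4:1339  5:2119  6:1263  7:706
  8:2465  9:1508  10:2689  11:1945  12:190  13:2116
Giant step factor: 2367^(-14) ≡ 280 (mod 2833).
Scan 2059·280^i mod 2833 for i = 0, 1, …:
  i=0: 2059   i=1: 1421   i=2: 1260   i=3: 1508
Match at i=3, j=9: a = 3·14 + 9 = 51.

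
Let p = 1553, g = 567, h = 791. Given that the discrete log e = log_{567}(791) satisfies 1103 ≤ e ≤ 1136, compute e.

1116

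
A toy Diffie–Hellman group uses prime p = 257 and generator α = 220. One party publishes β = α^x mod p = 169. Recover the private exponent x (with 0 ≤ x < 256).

188

Baby-step giant-step with m = ceil(sqrt(256)) = 16.
Baby table (220^j mod 257 for j=0..15):
  0:1  1:220  2:84  3:233  4:117  5:40  6:62  7:19
  8:68  9:54  10:58  11:167  12:246  13:150  14:104  15:7
Giant step factor: 220^(-16) ≡ 128 (mod 257).
Scan 169·128^i mod 257 for i = 0, 1, …:
  i=0: 169   i=1: 44   i=2: 235   i=3: 11
  i=4: 123   i=5: 67   i=6: 95   i=7: 81
  i=8: 88   i=9: 213   i=10: 22   i=11: 246
Match at i=11, j=12: x = 11·16 + 12 = 188.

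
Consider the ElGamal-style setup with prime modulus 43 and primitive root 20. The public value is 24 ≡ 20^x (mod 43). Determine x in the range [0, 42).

34

Baby-step giant-step with m = ceil(sqrt(42)) = 7.
Baby table (20^j mod 43 for j=0..6):
  0:1  1:20  2:13  3:2  4:40  5:26  6:4
Giant step factor: 20^(-7) ≡ 7 (mod 43).
Scan 24·7^i mod 43 for i = 0, 1, …:
  i=0: 24   i=1: 39   i=2: 15   i=3: 19
  i=4: 4
Match at i=4, j=6: x = 4·7 + 6 = 34.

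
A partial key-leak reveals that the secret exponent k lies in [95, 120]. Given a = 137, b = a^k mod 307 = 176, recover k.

106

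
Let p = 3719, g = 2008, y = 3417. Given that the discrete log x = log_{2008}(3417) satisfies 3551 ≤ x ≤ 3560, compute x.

3556

Compute 2008^3551 mod 3719 = 1144, then multiply by 2008 repeatedly:
  2008^3551=1144  2008^3552=2529  2008^3553=1797  2008^3554=946  2008^3555=2878
  2008^3556=3417
Found 3417 at exponent 3556.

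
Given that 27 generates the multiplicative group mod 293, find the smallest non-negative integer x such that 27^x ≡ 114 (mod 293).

Baby-step giant-step with m = ceil(sqrt(292)) = 18.
Baby table (27^j mod 293 for j=0..17):
  0:1  1:27  2:143  3:52  4:232  5:111  6:67  7:51
  8:205  9:261  10:15  11:112  12:94  13:194  14:257  15:200
  16:126  17:179
Giant step factor: 27^(-18) ≡ 97 (mod 293).
Scan 114·97^i mod 293 for i = 0, 1, …:
  i=0: 114   i=1: 217   i=2: 246   i=3: 129
  i=4: 207   i=5: 155   i=6: 92   i=7: 134
  i=8: 106   i=9: 27
Match at i=9, j=1: x = 9·18 + 1 = 163.

163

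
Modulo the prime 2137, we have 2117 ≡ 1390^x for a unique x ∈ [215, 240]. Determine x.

217

Compute 1390^215 mod 2137 = 2103, then multiply by 1390 repeatedly:
  1390^215=2103  1390^216=1891  1390^217=2117
Found 2117 at exponent 217.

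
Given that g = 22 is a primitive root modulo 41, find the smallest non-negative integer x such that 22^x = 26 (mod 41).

Successive powers of 22 modulo 41:
  22^0=1  22^1=22  22^2=33  22^3=29  22^4=23  22^5=14
  22^6=21  22^7=11  22^8=37  22^9=35  22^10=32  22^11=7
  22^12=31  22^13=26
So 22^13 ≡ 26 (mod 41), giving x = 13.

13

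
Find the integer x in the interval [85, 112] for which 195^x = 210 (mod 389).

92

Compute 195^85 mod 389 = 39, then multiply by 195 repeatedly:
  195^85=39  195^86=214  195^87=107  195^88=248  195^89=124
  195^90=62  195^91=31  195^92=210
Found 210 at exponent 92.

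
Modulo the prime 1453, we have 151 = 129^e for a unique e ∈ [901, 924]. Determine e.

Compute 129^901 mod 1453 = 949, then multiply by 129 repeatedly:
  129^901=949  129^902=369  129^903=1105  129^904=151
Found 151 at exponent 904.

904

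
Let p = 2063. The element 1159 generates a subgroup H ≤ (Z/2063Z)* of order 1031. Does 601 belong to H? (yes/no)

yes

601 ∈ ⟨1159⟩ iff 601^1031 ≡ 1 (mod 2063), since |⟨1159⟩| = 1031.
601^1031 mod 2063 = 1.
Since 1 = 1, 601 lies in the subgroup.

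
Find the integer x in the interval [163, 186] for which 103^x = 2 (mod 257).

176

Compute 103^163 mod 257 = 55, then multiply by 103 repeatedly:
  103^163=55  103^164=11  103^165=105  103^166=21  103^167=107
  103^168=227  103^169=251  103^170=153  103^171=82  103^172=222
  103^173=250  103^174=50  103^175=10  103^176=2
Found 2 at exponent 176.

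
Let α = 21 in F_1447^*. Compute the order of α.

1446

The order of 21 must divide p − 1 = 1446 = 2 · 3 · 241.
Divisors: 1, 2, 3, 6, 241, 482, 723, 1446.
Check each in increasing order: 21^1 ≡ 21;  21^2 ≡ 441;  21^3 ≡ 579;  21^6 ≡ 984;  21^241 ≡ 705;  21^482 ≡ 704;  21^723 ≡ 1446;  21^1446 ≡ 1.
Smallest exponent giving 1 is 1446.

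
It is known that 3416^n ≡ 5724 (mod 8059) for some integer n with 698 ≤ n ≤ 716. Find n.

Compute 3416^698 mod 8059 = 2093, then multiply by 3416 repeatedly:
  3416^698=2093  3416^699=1355  3416^700=2814  3416^701=6296  3416^702=5724
Found 5724 at exponent 702.

702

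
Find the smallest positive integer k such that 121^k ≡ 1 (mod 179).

89

The order of 121 must divide p − 1 = 178 = 2 · 89.
Divisors: 1, 2, 89, 178.
Check each in increasing order: 121^1 ≡ 121;  121^2 ≡ 142;  121^89 ≡ 1.
Smallest exponent giving 1 is 89.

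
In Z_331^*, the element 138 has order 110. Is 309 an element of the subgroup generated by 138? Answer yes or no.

yes

309 ∈ ⟨138⟩ iff 309^110 ≡ 1 (mod 331), since |⟨138⟩| = 110.
309^110 mod 331 = 1.
Since 1 = 1, 309 lies in the subgroup.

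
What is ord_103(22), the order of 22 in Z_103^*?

34

The order of 22 must divide p − 1 = 102 = 2 · 3 · 17.
Divisors: 1, 2, 3, 6, 17, 34, 51, 102.
Check each in increasing order: 22^1 ≡ 22;  22^2 ≡ 72;  22^3 ≡ 39;  22^6 ≡ 79;  22^17 ≡ 102;  22^34 ≡ 1.
Smallest exponent giving 1 is 34.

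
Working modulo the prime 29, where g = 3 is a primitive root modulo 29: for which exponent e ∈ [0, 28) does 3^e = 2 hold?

17

Successive powers of 3 modulo 29:
  3^0=1  3^1=3  3^2=9  3^3=27  3^4=23  3^5=11
  3^6=4  3^7=12  3^8=7  3^9=21  3^10=5  3^11=15
  3^12=16  3^13=19  3^14=28  3^15=26  3^16=20  3^17=2
So 3^17 ≡ 2 (mod 29), giving e = 17.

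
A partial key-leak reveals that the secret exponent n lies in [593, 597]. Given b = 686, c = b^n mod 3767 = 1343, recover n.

593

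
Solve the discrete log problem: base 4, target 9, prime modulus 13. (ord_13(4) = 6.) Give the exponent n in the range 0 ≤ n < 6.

4

Successive powers of 4 modulo 13:
  4^0=1  4^1=4  4^2=3  4^3=12  4^4=9
So 4^4 ≡ 9 (mod 13), giving n = 4.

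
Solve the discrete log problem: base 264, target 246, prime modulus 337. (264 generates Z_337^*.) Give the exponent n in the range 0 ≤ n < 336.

Baby-step giant-step with m = ceil(sqrt(336)) = 19.
Baby table (264^j mod 337 for j=0..18):
  0:1  1:264  2:274  3:218  4:262  5:83  6:7  7:163
  8:233  9:178  10:149  11:244  12:49  13:130  14:283  15:235
  16:32  17:23  18:6
Giant step factor: 264^(-19) ≡ 10 (mod 337).
Scan 246·10^i mod 337 for i = 0, 1, …:
  i=0: 246   i=1: 101   i=2: 336   i=3: 327
  i=4: 237   i=5: 11   i=6: 110   i=7: 89
  i=8: 216   i=9: 138   i=10: 32
Match at i=10, j=16: n = 10·19 + 16 = 206.

206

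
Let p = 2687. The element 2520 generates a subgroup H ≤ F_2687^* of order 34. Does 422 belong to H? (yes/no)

422 ∈ ⟨2520⟩ iff 422^34 ≡ 1 (mod 2687), since |⟨2520⟩| = 34.
422^34 mod 2687 = 1.
Since 1 = 1, 422 lies in the subgroup.

yes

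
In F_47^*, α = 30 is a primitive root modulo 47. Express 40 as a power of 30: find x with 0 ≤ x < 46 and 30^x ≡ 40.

Successive powers of 30 modulo 47:
  30^0=1  30^1=30  30^2=7  30^3=22  30^4=2  30^5=13
  30^6=14  30^7=44  30^8=4  30^9=26  30^10=28  30^11=41
  30^12=8  30^13=5  30^14=9  30^15=35  30^16=16  30^17=10
  30^18=18  30^19=23  30^20=32  30^21=20  30^22=36  30^23=46
  30^24=17  30^25=40
So 30^25 ≡ 40 (mod 47), giving x = 25.

25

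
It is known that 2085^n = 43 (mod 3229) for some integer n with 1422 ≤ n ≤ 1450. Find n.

Compute 2085^1422 mod 3229 = 731, then multiply by 2085 repeatedly:
  2085^1422=731  2085^1423=47  2085^1424=1125  2085^1425=1371  2085^1426=870
  2085^1427=2481  2085^1428=27  2085^1429=1402  2085^1430=925  2085^1431=912
  2085^1432=2868  2085^1433=2901  2085^1434=668  2085^1435=1081  2085^1436=43
Found 43 at exponent 1436.

1436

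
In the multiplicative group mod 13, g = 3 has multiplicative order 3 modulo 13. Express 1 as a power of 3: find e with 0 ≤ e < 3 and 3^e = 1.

Successive powers of 3 modulo 13:
  3^0=1
So 3^0 ≡ 1 (mod 13), giving e = 0.

0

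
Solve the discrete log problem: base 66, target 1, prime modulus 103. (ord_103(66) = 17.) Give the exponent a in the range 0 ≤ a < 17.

0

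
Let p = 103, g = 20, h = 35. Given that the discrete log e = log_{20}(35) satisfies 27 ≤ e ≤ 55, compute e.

Compute 20^27 mod 103 = 31, then multiply by 20 repeatedly:
  20^27=31  20^28=2  20^29=40  20^30=79  20^31=35
Found 35 at exponent 31.

31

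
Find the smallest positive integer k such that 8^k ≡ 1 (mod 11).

10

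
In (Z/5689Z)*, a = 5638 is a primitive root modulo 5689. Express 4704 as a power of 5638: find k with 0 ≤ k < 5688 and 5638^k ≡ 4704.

Baby-step giant-step with m = ceil(sqrt(5688)) = 76.
Baby table (5638^j mod 5689 for j=0..75):
  0:1  1:5638  2:2601  3:3885  4:980  5:1221  6:308  7:1359
  8:4648  9:1890  10:323  11:594  12:3840  13:3275  14:3645  15:1842
  16:2771  17:904  18:5097  19:1747  20:1927  21:4125  22:118  23:5360
  24:5401  25:3310  26:1860  27:1853  28:2210  29:1070  30:2320  31:1149
  32:3980  33:1824  34:3689  35:5287  36:3435  37:1174  38:2705  39:4270
  40:4101  41:1342  42:5515  43:3185  44:2546  45:1001  46:150  47:3728
  48:3298  49:2472  50:4775  51:1102  52:688  53:4735  54:3142  55:4739
  56:2938  57:3765  58:1411  59:1996  60:606  61:3228  62:353  63:4753
  64:2224  65:356  66:4600  67:4338  68:633  69:1851  70:2312  71:1557
  72:239  73:4878  74:1538  75:1208
Giant step factor: 5638^(-76) ≡ 2367 (mod 5689).
Scan 4704·2367^i mod 5689 for i = 0, 1, …:
  i=0: 4704   i=1: 995   i=2: 5608   i=3: 1699
  i=4: 5099   i=5: 2964   i=6: 1251   i=7: 2837
  i=8: 2159   i=9: 1631   i=10: 3435
Match at i=10, j=36: k = 10·76 + 36 = 796.

796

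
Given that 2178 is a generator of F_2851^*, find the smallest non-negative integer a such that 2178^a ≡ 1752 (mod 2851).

126

Baby-step giant-step with m = ceil(sqrt(2850)) = 54.
Baby table (2178^j mod 2851 for j=0..53):
  0:1  1:2178  2:2471  3:2001  4:1850  5:837  6:1197  7:1252
  8:1300  9:357  10:2074  11:1188  12:1607  13:1869  14:2305  15:2530
  16:2208  17:2238  18:2005  19:2009  20:2168  21:648  22:99  23:1797
  24:2294  25:1380  26:686  27:184  28:1612  29:1355  30:405  31:1131
  32:54  33:721  34:2288  35:2567  36:115  37:2433  38:1916  39:2035
  40:1776  41:2172  42:807  43:1430  44:1248  45:1141  46:1877  47:2623
  48:2341  49:1110  50:2783  51:148  52:181  53:780
Giant step factor: 2178^(-54) ≡ 953 (mod 2851).
Scan 1752·953^i mod 2851 for i = 0, 1, …:
  i=0: 1752   i=1: 1821   i=2: 2005
Match at i=2, j=18: a = 2·54 + 18 = 126.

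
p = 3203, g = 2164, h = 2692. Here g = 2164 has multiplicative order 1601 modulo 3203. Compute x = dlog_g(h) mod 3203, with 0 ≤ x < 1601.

602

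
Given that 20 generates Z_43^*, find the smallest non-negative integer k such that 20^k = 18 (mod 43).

11

Baby-step giant-step with m = ceil(sqrt(42)) = 7.
Baby table (20^j mod 43 for j=0..6):
  0:1  1:20  2:13  3:2  4:40  5:26  6:4
Giant step factor: 20^(-7) ≡ 7 (mod 43).
Scan 18·7^i mod 43 for i = 0, 1, …:
  i=0: 18   i=1: 40
Match at i=1, j=4: k = 1·7 + 4 = 11.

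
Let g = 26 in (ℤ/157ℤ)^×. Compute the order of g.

156

The order of 26 must divide p − 1 = 156 = 2^2 · 3 · 13.
Divisors: 1, 2, 3, 4, 6, 12, 13, 26, 39, 52, 78, 156.
Check each in increasing order: 26^1 ≡ 26;  26^2 ≡ 48;  26^3 ≡ 149;  26^4 ≡ 106;  26^6 ≡ 64;  26^12 ≡ 14;  26^13 ≡ 50;  26^26 ≡ 145;  26^39 ≡ 28;  26^52 ≡ 144;  26^78 ≡ 156;  26^156 ≡ 1.
Smallest exponent giving 1 is 156.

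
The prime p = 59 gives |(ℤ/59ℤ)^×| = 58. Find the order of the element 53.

29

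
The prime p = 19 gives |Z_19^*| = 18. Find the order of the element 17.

9

The order of 17 must divide p − 1 = 18 = 2 · 3^2.
Divisors: 1, 2, 3, 6, 9, 18.
Check each in increasing order: 17^1 ≡ 17;  17^2 ≡ 4;  17^3 ≡ 11;  17^6 ≡ 7;  17^9 ≡ 1.
Smallest exponent giving 1 is 9.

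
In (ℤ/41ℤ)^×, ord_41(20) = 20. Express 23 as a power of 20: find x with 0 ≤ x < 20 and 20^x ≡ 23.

14

Successive powers of 20 modulo 41:
  20^0=1  20^1=20  20^2=31  20^3=5  20^4=18  20^5=32
  20^6=25  20^7=8  20^8=37  20^9=2  20^10=40  20^11=21
  20^12=10  20^13=36  20^14=23
So 20^14 ≡ 23 (mod 41), giving x = 14.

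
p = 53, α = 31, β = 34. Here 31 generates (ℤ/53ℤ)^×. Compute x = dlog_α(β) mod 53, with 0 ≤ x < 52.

35

Baby-step giant-step with m = ceil(sqrt(52)) = 8.
Baby table (31^j mod 53 for j=0..7):
  0:1  1:31  2:7  3:5  4:49  5:35  6:25  7:33
Giant step factor: 31^(-8) ≡ 10 (mod 53).
Scan 34·10^i mod 53 for i = 0, 1, …:
  i=0: 34   i=1: 22   i=2: 8   i=3: 27
  i=4: 5
Match at i=4, j=3: x = 4·8 + 3 = 35.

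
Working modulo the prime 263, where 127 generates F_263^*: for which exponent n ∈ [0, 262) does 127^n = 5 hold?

Baby-step giant-step with m = ceil(sqrt(262)) = 17.
Baby table (127^j mod 263 for j=0..16):
  0:1  1:127  2:86  3:139  4:32  5:119  6:122  7:240
  8:235  9:126  10:222  11:53  12:156  13:87  14:3  15:118
  16:258
Giant step factor: 127^(-17) ≡ 152 (mod 263).
Scan 5·152^i mod 263 for i = 0, 1, …:
  i=0: 5   i=1: 234   i=2: 63   i=3: 108
  i=4: 110   i=5: 151   i=6: 71   i=7: 9
  i=8: 53
Match at i=8, j=11: n = 8·17 + 11 = 147.

147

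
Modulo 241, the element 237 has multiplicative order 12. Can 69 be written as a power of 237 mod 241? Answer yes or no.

no

⟨237⟩ has order 12; its elements mod 241 are {1, 4, 15, 16, 60, 64, 177, 181, 225, 226, 237, 240}.
69 is not in this set.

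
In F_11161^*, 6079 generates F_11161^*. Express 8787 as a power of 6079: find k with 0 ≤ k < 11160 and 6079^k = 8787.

907

Baby-step giant-step with m = ceil(sqrt(11160)) = 106.
Baby table (6079^j mod 11161 for j=0..105):
  0:1  1:6079  2:170  3:6618  4:6578  5:8960  6:2160  7:5304
  8:10048  9:8800  10:527  11:426  12:302  13:5454  14:6696  15:817
  16:11059  17:4958  18:4982  19:5785  20:9865  21:1282  22:2900  23:5881
  24:1916  25:6441  26:2051  27:1192  28:2679  29:1742  30:8990  31:5954
  32:10404  33:7690  34:5242  35:1463  36:9421  37:3168  38:5547  39:2832
  40:5466  41:1517  42:2857  43:1187  44:5767  45:892  46:9383  47:6547
  48:10248  49:8051  50:1044  51:7028  52:10065  53:533  54:3417  55:1322
  56:518  57:1520  58:9933  59:1697  60:3299  61:9465  62:2780  63:1866
  64:3838  65:4712  66:5122  67:8609  68:182  69:1439  70:8618  71:10249
  72:2969  73:1214  74:2485  75:5482  76:9493  77:5577  78:6626  79:10566
  80:10320  81:10460  82:2123  83:3601  84:3758  85:9476  86:2683  87:3736
  88:9670  89:10104  90:3233  91:10047  92:2721  93:357  94:4969  95:4885
  96:7655  97:4536  98:6674  99:1011  100:7319  101:4455  102:5359  103:9563
  104:6989  105:7365
Giant step factor: 6079^(-106) ≡ 2431 (mod 11161).
Scan 8787·2431^i mod 11161 for i = 0, 1, …:
  i=0: 8787   i=1: 10204   i=2: 6182   i=3: 5736
  i=4: 4127   i=5: 10159   i=6: 8397   i=7: 10799
  i=8: 1697
Match at i=8, j=59: k = 8·106 + 59 = 907.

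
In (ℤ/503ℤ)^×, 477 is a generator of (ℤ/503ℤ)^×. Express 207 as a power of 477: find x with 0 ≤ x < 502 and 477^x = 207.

90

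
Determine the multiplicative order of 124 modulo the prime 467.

466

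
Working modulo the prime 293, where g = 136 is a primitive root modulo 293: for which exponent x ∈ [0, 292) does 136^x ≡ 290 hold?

21

Successive powers of 136 modulo 293:
  136^0=1  136^1=136  136^2=37  136^3=51  136^4=197  136^5=129
  136^6=257  136^7=85  136^8=133  136^9=215  136^10=233  136^11=44
  136^12=124  136^13=163  136^14=193  136^15=171  136^16=109  136^17=174
  136^18=224  136^19=285  136^20=84  136^21=290
So 136^21 ≡ 290 (mod 293), giving x = 21.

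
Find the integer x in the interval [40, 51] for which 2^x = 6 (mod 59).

51

Compute 2^40 mod 59 = 17, then multiply by 2 repeatedly:
  2^40=17  2^41=34  2^42=9  2^43=18  2^44=36
  2^45=13  2^46=26  2^47=52  2^48=45  2^49=31
  2^50=3  2^51=6
Found 6 at exponent 51.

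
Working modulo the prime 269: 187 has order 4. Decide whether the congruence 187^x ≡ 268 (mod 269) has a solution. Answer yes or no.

268 ∈ ⟨187⟩ iff 268^4 ≡ 1 (mod 269), since |⟨187⟩| = 4.
268^4 mod 269 = 1.
Since 1 = 1, 268 lies in the subgroup.

yes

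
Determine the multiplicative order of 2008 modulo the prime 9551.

The order of 2008 must divide p − 1 = 9550 = 2 · 5^2 · 191.
Divisors: 1, 2, 5, 10, 25, 50, 191, 382, 955, 1910, 4775, 9550.
Check each in increasing order: 2008^1 ≡ 2008;  2008^2 ≡ 1542;  2008^5 ≡ 5212;  2008^10 ≡ 1900;  2008^25 ≡ 2816;  2008^50 ≡ 2526;  2008^191 ≡ 4052;  2008^382 ≡ 535;  2008^955 ≡ 5770;  2008^1910 ≡ 7665;  2008^4775 ≡ 9550;  2008^9550 ≡ 1.
Smallest exponent giving 1 is 9550.

9550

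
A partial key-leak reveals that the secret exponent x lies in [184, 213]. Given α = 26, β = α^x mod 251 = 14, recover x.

Compute 26^184 mod 251 = 198, then multiply by 26 repeatedly:
  26^184=198  26^185=128  26^186=65  26^187=184  26^188=15
  26^189=139  26^190=100  26^191=90  26^192=81  26^193=98
  26^194=38  26^195=235  26^196=86  26^197=228  26^198=155
  26^199=14
Found 14 at exponent 199.

199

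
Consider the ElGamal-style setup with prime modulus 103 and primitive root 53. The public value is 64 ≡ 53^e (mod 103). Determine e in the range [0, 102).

90

Baby-step giant-step with m = ceil(sqrt(102)) = 11.
Baby table (53^j mod 103 for j=0..10):
  0:1  1:53  2:28  3:42  4:63  5:43  6:13  7:71
  8:55  9:31  10:98
Giant step factor: 53^(-11) ≡ 96 (mod 103).
Scan 64·96^i mod 103 for i = 0, 1, …:
  i=0: 64   i=1: 67   i=2: 46   i=3: 90
  i=4: 91   i=5: 84   i=6: 30   i=7: 99
  i=8: 28
Match at i=8, j=2: e = 8·11 + 2 = 90.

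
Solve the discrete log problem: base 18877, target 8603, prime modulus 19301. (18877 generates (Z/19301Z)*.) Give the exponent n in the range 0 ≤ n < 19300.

197

Baby-step giant-step with m = ceil(sqrt(19300)) = 139.
Baby table (18877^j mod 19301 for j=0..138):
  0:1  1:18877  2:6067  3:13926  4:1482  5:8565  6:16329  7:5563
  8:15311  9:12573  10:15425  11:2839  12:12227  13:7721  14:7466  15:19081
  16:16076  17:16330  18:5139  19:2077  20:7198  21:16907  22:11404  23:9255
  24:13284  25:3476  26:12353  27:12200  28:19169  29:17366  30:9798  31:14664
  32:16687  33:8179  34:6284  35:18423  36:5553  37:250  38:9806  39:11272
  40:7320  41:3781  42:18140  43:9739  44:1078  45:6152  46:16488  47:15351
  48:14914  49:7192  50:150  51:13604  52:2903  53:4392  54:9989  55:10884
  56:17424  57:4507  58:19132  59:13753  60:16931  61:1228  62:455  63:90
  64:442  65:5602  66:18076  67:17574  68:18111  69:2734  70:18145  71:7619
  72:12112  73:17879  74:4597  75:273  76:54  77:15706  78:18802  79:18566
  80:2824  81:18587  82:13221  83:10887  84:16152  85:3407  86:3007  87:18199
  88:4024  89:11613  90:17144  91:7421  92:18860  93:13275  94:7292  95:15653
  96:2672  97:5831  98:17485  99:17245  100:3199  101:13995  102:10828  103:2566
  104:12173  105:11316  106:7965  107:515  108:13252  109:17044  110:11219  111:10491
  112:10347  113:13500  114:8397  115:10357  116:9260  117:11164  118:14510  119:4779
  120:309  121:4091  122:2506  123:18312  124:14015  125:2348  126:8100  127:1178
  128:2354  129:5556  130:18279  131:8706  132:14448  133:11766  134:10175  135:9224
  136:7127  137:8409  138:5269
Giant step factor: 18877^(-139) ≡ 3888 (mod 19301).
Scan 8603·3888^i mod 19301 for i = 0, 1, …:
  i=0: 8603   i=1: 19132
Match at i=1, j=58: n = 1·139 + 58 = 197.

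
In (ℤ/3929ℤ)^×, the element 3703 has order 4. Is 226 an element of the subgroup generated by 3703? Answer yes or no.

yes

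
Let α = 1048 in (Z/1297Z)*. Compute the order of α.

1296

The order of 1048 must divide p − 1 = 1296 = 2^4 · 3^4.
Divisors: 1, 2, 3, 4, 6, 8, 9, 12, 16, 18, 24, 27, 36, 48, 54, 72, 81, 108, 144, 162, 216, 324, 432, 648, 1296.
Check each in increasing order: 1048^1 ≡ 1048;  1048^2 ≡ 1042;  1048^3 ≡ 1239;  1048^4 ≡ 175;  1048^6 ≡ 770;  1048^8 ≡ 794;  1048^9 ≡ 735;  1048^12 ≡ 171;  1048^16 ≡ 94;  1048^18 ≡ 673;  1048^24 ≡ 707;  1048^27 ≡ 498;  1048^36 ≡ 276;  1048^48 ≡ 504;  1048^54 ≡ 277;  1048^72 ≡ 950;  1048^81 ≡ 464;  1048^108 ≡ 206;  1048^144 ≡ 1085;  1048^162 ≡ 1291;  1048^216 ≡ 932;  1048^324 ≡ 36;  1048^432 ≡ 931;  1048^648 ≡ 1296;  1048^1296 ≡ 1.
Smallest exponent giving 1 is 1296.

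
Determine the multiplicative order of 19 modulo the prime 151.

5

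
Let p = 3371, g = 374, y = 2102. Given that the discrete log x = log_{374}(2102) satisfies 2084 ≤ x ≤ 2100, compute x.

2094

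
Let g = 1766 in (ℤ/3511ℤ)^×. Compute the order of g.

The order of 1766 must divide p − 1 = 3510 = 2 · 3^3 · 5 · 13.
Divisors: 1, 2, 3, 5, 6, 9, 10, 13, 15, 18, 26, 27, 30, 39, 45, 54, 65, 78, 90, 117, 130, 135, 195, 234, 270, 351, 390, 585, 702, 1170, 1755, 3510.
Check each in increasing order: 1766^1 ≡ 1766;  1766^2 ≡ 988;  1766^3 ≡ 3352;  1766^5 ≡ 903;  1766^6 ≡ 704;  1766^9 ≡ 416;  1766^10 ≡ 857;  1766^13 ≡ 666;  1766^15 ≡ 1451;  1766^18 ≡ 1017;  1766^26 ≡ 1170;  1766^27 ≡ 1752;  1766^30 ≡ 2312;  1766^39 ≡ 3289;  1766^45 ≡ 1707;  1766^54 ≡ 890;  1766^65 ≡ 74;  1766^78 ≡ 130;  1766^90 ≡ 3230;  1766^117 ≡ 2739;  1766^130 ≡ 1965;  1766^135 ≡ 1340;  1766^195 ≡ 1459;  1766^234 ≡ 2625;  1766^270 ≡ 1479;  1766^351 ≡ 2858;  1766^390 ≡ 1015;  1766^585 ≡ 2754;  1766^702 ≡ 1578;  1766^1170 ≡ 756;  1766^1755 ≡ 1.
Smallest exponent giving 1 is 1755.

1755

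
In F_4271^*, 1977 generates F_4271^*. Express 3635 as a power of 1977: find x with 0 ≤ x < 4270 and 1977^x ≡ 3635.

4148

Baby-step giant-step with m = ceil(sqrt(4270)) = 66.
Baby table (1977^j mod 4271 for j=0..65):
  0:1  1:1977  2:564  3:297  4:2042  5:939  6:2789  7:4263
  8:1268  9:4030  10:1895  11:748  12:1030  13:3314  14:64  15:2669
  16:1928  17:1924  18:2558  19:302  20:3385  21:3759  22:3  23:1660
  24:1692  25:891  26:1855  27:2817  28:4096  29:4247  30:3804  31:3548
  32:1414  33:2244  34:3090  35:1400  36:192  37:3736  38:1513  39:1501
  40:3403  41:906  42:1613  43:2735  44:9  45:709  46:805  47:2673
  48:1294  49:4180  50:3746  51:4199  52:2870  53:2102  54:4242  55:2461
  56:728  57:4200  58:576  59:2666  60:268  61:232  62:1667  63:2718
  64:568  65:3934
Giant step factor: 1977^(-66) ≡ 2531 (mod 4271).
Scan 3635·2531^i mod 4271 for i = 0, 1, …:
  i=0: 3635   i=1: 451   i=2: 1124   i=3: 358
  i=4: 646   i=5: 3504   i=6: 2028   i=7: 3397
  i=8: 284   i=9: 1276     …   i=61: 2572
  i=62: 728
Match at i=62, j=56: x = 62·66 + 56 = 4148.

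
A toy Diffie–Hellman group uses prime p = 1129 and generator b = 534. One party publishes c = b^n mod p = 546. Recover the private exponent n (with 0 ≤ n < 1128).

Successive powers of 534 modulo 1129:
  534^0=1  534^1=534  534^2=648  534^3=558  534^4=1045  534^5=304
  534^6=889  534^7=546
So 534^7 ≡ 546 (mod 1129), giving n = 7.

7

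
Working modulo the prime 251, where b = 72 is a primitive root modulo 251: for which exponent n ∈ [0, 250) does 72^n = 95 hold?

189

Baby-step giant-step with m = ceil(sqrt(250)) = 16.
Baby table (72^j mod 251 for j=0..15):
  0:1  1:72  2:164  3:11  4:39  5:47  6:121  7:178
  8:15  9:76  10:201  11:165  12:83  13:203  14:58  15:160
Giant step factor: 72^(-16) ≡ 222 (mod 251).
Scan 95·222^i mod 251 for i = 0, 1, …:
  i=0: 95   i=1: 6   i=2: 77   i=3: 26
  i=4: 250   i=5: 29   i=6: 163   i=7: 42
  i=8: 37   i=9: 182   i=10: 244   i=11: 203
Match at i=11, j=13: n = 11·16 + 13 = 189.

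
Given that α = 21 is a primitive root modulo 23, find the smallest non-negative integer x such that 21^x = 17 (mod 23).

9

Successive powers of 21 modulo 23:
  21^0=1  21^1=21  21^2=4  21^3=15  21^4=16  21^5=14
  21^6=18  21^7=10  21^8=3  21^9=17
So 21^9 ≡ 17 (mod 23), giving x = 9.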